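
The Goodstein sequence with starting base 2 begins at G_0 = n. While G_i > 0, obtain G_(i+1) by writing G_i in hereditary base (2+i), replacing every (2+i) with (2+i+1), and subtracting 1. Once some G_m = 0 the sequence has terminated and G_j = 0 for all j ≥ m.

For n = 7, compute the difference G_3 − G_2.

[0] 7 ≡ 2^2 + 2 + 1 (base 2). Lift 3: 31. −1: 30.
[1] 30 ≡ 3^3 + 3 (base 3). Lift 4: 260. −1: 259.
[2] 259 ≡ 4^4 + 3 (base 4). Lift 5: 3128. −1: 3127.

2868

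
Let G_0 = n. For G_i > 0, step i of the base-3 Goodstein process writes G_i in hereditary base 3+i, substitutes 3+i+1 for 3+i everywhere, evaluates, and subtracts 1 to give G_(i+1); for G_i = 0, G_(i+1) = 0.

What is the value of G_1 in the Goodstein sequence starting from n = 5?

base 3: 5 = 3 + 2; at 4: 4 + 2 = 6; next = 5
base 4: 5 = 4 + 1; at 5: 5 + 1 = 6; next = 5

5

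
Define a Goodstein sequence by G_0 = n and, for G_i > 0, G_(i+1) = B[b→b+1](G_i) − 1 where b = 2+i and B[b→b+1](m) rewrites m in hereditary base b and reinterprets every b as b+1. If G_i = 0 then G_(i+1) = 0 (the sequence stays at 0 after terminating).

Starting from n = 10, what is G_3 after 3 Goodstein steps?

10 —HB2→ 2^(2 + 1) + 2 —bump→ 3^(3 + 1) + 3 = 84 —(−1)→ 83
83 —HB3→ 3^(3 + 1) + 2 —bump→ 4^(4 + 1) + 2 = 1026 —(−1)→ 1025
1025 —HB4→ 4^(4 + 1) + 1 —bump→ 5^(5 + 1) + 1 = 15626 —(−1)→ 15625
15625 —HB5→ 5^(5 + 1) —bump→ 6^(6 + 1) = 279936 —(−1)→ 279935

15625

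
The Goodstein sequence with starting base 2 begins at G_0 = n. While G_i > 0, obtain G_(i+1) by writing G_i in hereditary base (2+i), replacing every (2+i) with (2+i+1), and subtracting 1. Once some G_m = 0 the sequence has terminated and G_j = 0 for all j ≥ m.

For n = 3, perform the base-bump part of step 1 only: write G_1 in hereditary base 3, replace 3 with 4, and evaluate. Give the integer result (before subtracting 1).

i=0: 3 = 2 + 1 (b=2); 2→3: 3 + 1 = 4; 4−1 = 3
i=1: 3 = 3 (b=3); 3→4: 4 = 4; 4−1 = 3

4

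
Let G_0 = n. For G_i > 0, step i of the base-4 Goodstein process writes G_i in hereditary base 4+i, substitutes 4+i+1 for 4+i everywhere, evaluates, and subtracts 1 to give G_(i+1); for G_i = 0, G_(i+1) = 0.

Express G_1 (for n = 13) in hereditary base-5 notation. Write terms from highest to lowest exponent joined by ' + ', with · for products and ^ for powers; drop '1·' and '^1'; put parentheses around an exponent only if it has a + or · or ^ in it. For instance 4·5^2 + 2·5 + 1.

3·5

G_0 = 13. HB_4(13) = 3·4 + 1. Bump = 16. G_1 = 15.
G_1 = 15. HB_5(15) = 3·5. Bump = 18. G_2 = 17.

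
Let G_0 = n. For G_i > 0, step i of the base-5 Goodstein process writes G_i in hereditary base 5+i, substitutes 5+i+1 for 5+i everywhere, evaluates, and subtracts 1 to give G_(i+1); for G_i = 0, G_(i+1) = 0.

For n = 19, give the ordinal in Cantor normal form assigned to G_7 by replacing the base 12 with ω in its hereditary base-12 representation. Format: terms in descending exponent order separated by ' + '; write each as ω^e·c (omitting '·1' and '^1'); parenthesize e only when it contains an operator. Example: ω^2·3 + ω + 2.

ω·2 + 7

step 0: 19 = 3·5 + 4; sub 6 for 5: 3·6 + 4; = 22; G_1 = 22−1 = 21
step 1: 21 = 3·6 + 3; sub 7 for 6: 3·7 + 3; = 24; G_2 = 24−1 = 23
step 2: 23 = 3·7 + 2; sub 8 for 7: 3·8 + 2; = 26; G_3 = 26−1 = 25
step 3: 25 = 3·8 + 1; sub 9 for 8: 3·9 + 1; = 28; G_4 = 28−1 = 27
step 4: 27 = 3·9; sub 10 for 9: 3·10; = 30; G_5 = 30−1 = 29
step 5: 29 = 2·10 + 9; sub 11 for 10: 2·11 + 9; = 31; G_6 = 31−1 = 30
step 6: 30 = 2·11 + 8; sub 12 for 11: 2·12 + 8; = 32; G_7 = 32−1 = 31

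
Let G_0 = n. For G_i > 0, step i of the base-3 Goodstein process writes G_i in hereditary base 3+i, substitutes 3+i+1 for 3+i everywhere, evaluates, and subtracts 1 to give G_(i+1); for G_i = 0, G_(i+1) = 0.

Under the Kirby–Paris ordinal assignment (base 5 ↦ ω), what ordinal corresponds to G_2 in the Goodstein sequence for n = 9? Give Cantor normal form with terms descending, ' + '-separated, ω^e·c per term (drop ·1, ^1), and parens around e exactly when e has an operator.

base 3: 9 = 3^2; at 4: 4^2 = 16; next = 15
base 4: 15 = 3·4 + 3; at 5: 3·5 + 3 = 18; next = 17

ω·3 + 2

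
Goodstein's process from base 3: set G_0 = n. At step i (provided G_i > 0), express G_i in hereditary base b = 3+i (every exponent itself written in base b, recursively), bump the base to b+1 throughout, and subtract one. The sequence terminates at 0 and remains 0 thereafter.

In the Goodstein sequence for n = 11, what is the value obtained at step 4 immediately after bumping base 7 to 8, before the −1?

44

G_0=11  [base 3] 3^2 + 2  →[3↦4]→  4^2 + 2 = 18  −1 ⇒ G_1=17
G_1=17  [base 4] 4^2 + 1  →[4↦5]→  5^2 + 1 = 26  −1 ⇒ G_2=25
G_2=25  [base 5] 5^2  →[5↦6]→  6^2 = 36  −1 ⇒ G_3=35
G_3=35  [base 6] 5·6 + 5  →[6↦7]→  5·7 + 5 = 40  −1 ⇒ G_4=39
G_4=39  [base 7] 5·7 + 4  →[7↦8]→  5·8 + 4 = 44  −1 ⇒ G_5=43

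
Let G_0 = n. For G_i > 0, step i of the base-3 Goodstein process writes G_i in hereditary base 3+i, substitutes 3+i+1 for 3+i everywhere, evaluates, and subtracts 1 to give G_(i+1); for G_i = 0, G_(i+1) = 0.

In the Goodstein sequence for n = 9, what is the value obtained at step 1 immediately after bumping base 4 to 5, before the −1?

18

[0] 9 ≡ 3^2 (base 3). Lift 4: 16. −1: 15.
[1] 15 ≡ 3·4 + 3 (base 4). Lift 5: 18. −1: 17.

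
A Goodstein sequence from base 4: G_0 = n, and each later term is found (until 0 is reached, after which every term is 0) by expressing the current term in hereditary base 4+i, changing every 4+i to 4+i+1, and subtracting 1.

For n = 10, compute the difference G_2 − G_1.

10 —HB4→ 2·4 + 2 —bump→ 2·5 + 2 = 12 —(−1)→ 11
11 —HB5→ 2·5 + 1 —bump→ 2·6 + 1 = 13 —(−1)→ 12

1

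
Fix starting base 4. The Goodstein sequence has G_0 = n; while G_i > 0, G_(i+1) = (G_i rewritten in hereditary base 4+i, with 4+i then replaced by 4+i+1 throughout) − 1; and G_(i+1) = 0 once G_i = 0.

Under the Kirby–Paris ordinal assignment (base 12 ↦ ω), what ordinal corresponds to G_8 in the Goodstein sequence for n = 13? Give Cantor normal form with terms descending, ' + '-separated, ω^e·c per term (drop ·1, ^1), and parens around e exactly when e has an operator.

ω + 11

G_0=13  [base 4] 3·4 + 1  →[4↦5]→  3·5 + 1 = 16  −1 ⇒ G_1=15
G_1=15  [base 5] 3·5  →[5↦6]→  3·6 = 18  −1 ⇒ G_2=17
G_2=17  [base 6] 2·6 + 5  →[6↦7]→  2·7 + 5 = 19  −1 ⇒ G_3=18
G_3=18  [base 7] 2·7 + 4  →[7↦8]→  2·8 + 4 = 20  −1 ⇒ G_4=19
G_4=19  [base 8] 2·8 + 3  →[8↦9]→  2·9 + 3 = 21  −1 ⇒ G_5=20
G_5=20  [base 9] 2·9 + 2  →[9↦10]→  2·10 + 2 = 22  −1 ⇒ G_6=21
G_6=21  [base 10] 2·10 + 1  →[10↦11]→  2·11 + 1 = 23  −1 ⇒ G_7=22
G_7=22  [base 11] 2·11  →[11↦12]→  2·12 = 24  −1 ⇒ G_8=23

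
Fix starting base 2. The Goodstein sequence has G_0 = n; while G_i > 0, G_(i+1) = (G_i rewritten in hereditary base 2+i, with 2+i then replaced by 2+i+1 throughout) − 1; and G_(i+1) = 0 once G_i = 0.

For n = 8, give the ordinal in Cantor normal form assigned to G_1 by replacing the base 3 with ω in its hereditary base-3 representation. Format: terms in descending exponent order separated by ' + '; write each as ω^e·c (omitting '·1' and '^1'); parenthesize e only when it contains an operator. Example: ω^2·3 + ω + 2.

ω^ω·2 + ω^2·2 + ω·2 + 2

base 2: 8 = 2^(2 + 1); at 3: 3^(3 + 1) = 81; next = 80
base 3: 80 = 2·3^3 + 2·3^2 + 2·3 + 2; at 4: 2·4^4 + 2·4^2 + 2·4 + 2 = 554; next = 553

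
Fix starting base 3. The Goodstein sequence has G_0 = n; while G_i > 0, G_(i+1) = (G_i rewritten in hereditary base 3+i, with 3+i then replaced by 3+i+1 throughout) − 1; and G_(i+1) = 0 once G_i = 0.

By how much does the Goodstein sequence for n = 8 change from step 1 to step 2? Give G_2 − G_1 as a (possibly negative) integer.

[0] 8 ≡ 2·3 + 2 (base 3). Lift 4: 10. −1: 9.
[1] 9 ≡ 2·4 + 1 (base 4). Lift 5: 11. −1: 10.

1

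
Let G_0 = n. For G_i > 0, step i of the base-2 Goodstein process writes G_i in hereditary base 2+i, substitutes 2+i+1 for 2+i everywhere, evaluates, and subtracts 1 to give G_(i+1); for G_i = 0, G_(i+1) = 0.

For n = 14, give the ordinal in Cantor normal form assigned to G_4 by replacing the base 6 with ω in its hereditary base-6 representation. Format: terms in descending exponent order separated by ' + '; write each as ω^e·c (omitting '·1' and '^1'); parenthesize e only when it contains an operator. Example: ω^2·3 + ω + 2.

14 —HB2→ 2^(2 + 1) + 2^2 + 2 —bump→ 3^(3 + 1) + 3^3 + 3 = 111 —(−1)→ 110
110 —HB3→ 3^(3 + 1) + 3^3 + 2 —bump→ 4^(4 + 1) + 4^4 + 2 = 1282 —(−1)→ 1281
1281 —HB4→ 4^(4 + 1) + 4^4 + 1 —bump→ 5^(5 + 1) + 5^5 + 1 = 18751 —(−1)→ 18750
18750 —HB5→ 5^(5 + 1) + 5^5 —bump→ 6^(6 + 1) + 6^6 = 326592 —(−1)→ 326591

ω^(ω + 1) + ω^5·5 + ω^4·5 + ω^3·5 + ω^2·5 + ω·5 + 5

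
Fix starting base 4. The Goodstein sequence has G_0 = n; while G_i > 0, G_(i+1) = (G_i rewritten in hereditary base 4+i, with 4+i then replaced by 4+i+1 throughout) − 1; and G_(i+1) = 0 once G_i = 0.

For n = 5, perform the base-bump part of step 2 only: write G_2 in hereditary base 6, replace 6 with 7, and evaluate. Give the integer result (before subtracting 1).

5

G_0=5  [base 4] 4 + 1  →[4↦5]→  5 + 1 = 6  −1 ⇒ G_1=5
G_1=5  [base 5] 5  →[5↦6]→  6 = 6  −1 ⇒ G_2=5
G_2=5  [base 6] 5  →[6↦7]→  5 = 5  −1 ⇒ G_3=4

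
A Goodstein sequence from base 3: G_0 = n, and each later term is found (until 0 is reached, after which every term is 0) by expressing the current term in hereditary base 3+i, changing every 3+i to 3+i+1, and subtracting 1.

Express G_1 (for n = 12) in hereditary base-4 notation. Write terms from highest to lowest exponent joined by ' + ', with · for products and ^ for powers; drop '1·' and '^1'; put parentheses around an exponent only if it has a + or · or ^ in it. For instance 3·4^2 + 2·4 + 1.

base 3: 12 = 3^2 + 3; at 4: 4^2 + 4 = 20; next = 19
base 4: 19 = 4^2 + 3; at 5: 5^2 + 3 = 28; next = 27

4^2 + 3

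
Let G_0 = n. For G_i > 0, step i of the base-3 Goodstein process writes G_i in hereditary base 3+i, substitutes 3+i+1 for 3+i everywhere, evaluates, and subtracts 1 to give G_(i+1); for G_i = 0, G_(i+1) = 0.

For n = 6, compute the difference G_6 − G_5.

(0) 6|_3 = 2·3 ↦ 2·4|_4 = 8 ⇒ 7
(1) 7|_4 = 4 + 3 ↦ 5 + 3|_5 = 8 ⇒ 7
(2) 7|_5 = 5 + 2 ↦ 6 + 2|_6 = 8 ⇒ 7
(3) 7|_6 = 6 + 1 ↦ 7 + 1|_7 = 8 ⇒ 7
(4) 7|_7 = 7 ↦ 8|_8 = 8 ⇒ 7
(5) 7|_8 = 7 ↦ 7|_9 = 7 ⇒ 6

-1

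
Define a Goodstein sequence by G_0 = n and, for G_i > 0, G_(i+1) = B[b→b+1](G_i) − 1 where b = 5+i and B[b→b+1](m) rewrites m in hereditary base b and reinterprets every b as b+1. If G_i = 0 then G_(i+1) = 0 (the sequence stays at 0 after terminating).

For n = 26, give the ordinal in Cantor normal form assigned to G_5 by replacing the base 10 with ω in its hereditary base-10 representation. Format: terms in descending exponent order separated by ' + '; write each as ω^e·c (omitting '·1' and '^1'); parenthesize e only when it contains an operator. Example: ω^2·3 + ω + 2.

step 0: 26 = 5^2 + 1; sub 6 for 5: 6^2 + 1; = 37; G_1 = 37−1 = 36
step 1: 36 = 6^2; sub 7 for 6: 7^2; = 49; G_2 = 49−1 = 48
step 2: 48 = 6·7 + 6; sub 8 for 7: 6·8 + 6; = 54; G_3 = 54−1 = 53
step 3: 53 = 6·8 + 5; sub 9 for 8: 6·9 + 5; = 59; G_4 = 59−1 = 58
step 4: 58 = 6·9 + 4; sub 10 for 9: 6·10 + 4; = 64; G_5 = 64−1 = 63

ω·6 + 3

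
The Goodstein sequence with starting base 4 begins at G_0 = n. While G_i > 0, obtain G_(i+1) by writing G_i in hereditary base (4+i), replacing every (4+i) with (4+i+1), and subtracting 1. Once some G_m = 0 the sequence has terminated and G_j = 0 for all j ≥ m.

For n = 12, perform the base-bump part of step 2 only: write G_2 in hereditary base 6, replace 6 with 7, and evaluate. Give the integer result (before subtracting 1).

[0] 12 ≡ 3·4 (base 4). Lift 5: 15. −1: 14.
[1] 14 ≡ 2·5 + 4 (base 5). Lift 6: 16. −1: 15.
[2] 15 ≡ 2·6 + 3 (base 6). Lift 7: 17. −1: 16.

17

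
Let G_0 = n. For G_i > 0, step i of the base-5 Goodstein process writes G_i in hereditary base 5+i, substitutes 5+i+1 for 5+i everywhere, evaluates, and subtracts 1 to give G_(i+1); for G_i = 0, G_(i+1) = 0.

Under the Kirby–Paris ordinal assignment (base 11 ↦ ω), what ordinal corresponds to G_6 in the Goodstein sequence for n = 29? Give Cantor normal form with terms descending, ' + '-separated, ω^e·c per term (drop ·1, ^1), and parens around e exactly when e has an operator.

ω·9 + 8

29 —HB5→ 5^2 + 4 —bump→ 6^2 + 4 = 40 —(−1)→ 39
39 —HB6→ 6^2 + 3 —bump→ 7^2 + 3 = 52 —(−1)→ 51
51 —HB7→ 7^2 + 2 —bump→ 8^2 + 2 = 66 —(−1)→ 65
65 —HB8→ 8^2 + 1 —bump→ 9^2 + 1 = 82 —(−1)→ 81
81 —HB9→ 9^2 —bump→ 10^2 = 100 —(−1)→ 99
99 —HB10→ 9·10 + 9 —bump→ 9·11 + 9 = 108 —(−1)→ 107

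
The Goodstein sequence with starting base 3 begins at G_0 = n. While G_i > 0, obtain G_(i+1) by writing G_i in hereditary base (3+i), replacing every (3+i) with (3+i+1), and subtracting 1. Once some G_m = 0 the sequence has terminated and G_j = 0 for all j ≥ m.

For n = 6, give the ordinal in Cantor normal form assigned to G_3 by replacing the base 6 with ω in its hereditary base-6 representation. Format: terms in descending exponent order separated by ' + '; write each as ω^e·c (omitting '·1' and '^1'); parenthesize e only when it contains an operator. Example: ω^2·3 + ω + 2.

[0] 6 ≡ 2·3 (base 3). Lift 4: 8. −1: 7.
[1] 7 ≡ 4 + 3 (base 4). Lift 5: 8. −1: 7.
[2] 7 ≡ 5 + 2 (base 5). Lift 6: 8. −1: 7.
[3] 7 ≡ 6 + 1 (base 6). Lift 7: 8. −1: 7.

ω + 1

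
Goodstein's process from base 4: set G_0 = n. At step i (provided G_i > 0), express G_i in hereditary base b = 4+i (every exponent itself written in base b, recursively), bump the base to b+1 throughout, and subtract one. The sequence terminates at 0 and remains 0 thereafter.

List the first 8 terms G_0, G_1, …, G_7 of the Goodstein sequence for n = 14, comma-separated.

14, 16, 18, 20, 21, 22, 23, 24

i=0: 14 = 3·4 + 2 (b=4); 4→5: 3·5 + 2 = 17; 17−1 = 16
i=1: 16 = 3·5 + 1 (b=5); 5→6: 3·6 + 1 = 19; 19−1 = 18
i=2: 18 = 3·6 (b=6); 6→7: 3·7 = 21; 21−1 = 20
i=3: 20 = 2·7 + 6 (b=7); 7→8: 2·8 + 6 = 22; 22−1 = 21
i=4: 21 = 2·8 + 5 (b=8); 8→9: 2·9 + 5 = 23; 23−1 = 22
i=5: 22 = 2·9 + 4 (b=9); 9→10: 2·10 + 4 = 24; 24−1 = 23
i=6: 23 = 2·10 + 3 (b=10); 10→11: 2·11 + 3 = 25; 25−1 = 24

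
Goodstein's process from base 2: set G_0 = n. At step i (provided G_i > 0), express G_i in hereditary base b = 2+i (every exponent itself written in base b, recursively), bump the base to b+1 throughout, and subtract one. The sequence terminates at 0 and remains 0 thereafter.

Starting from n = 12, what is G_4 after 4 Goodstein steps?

280019

step 0: 12 = 2^(2 + 1) + 2^2; sub 3 for 2: 3^(3 + 1) + 3^3; = 108; G_1 = 108−1 = 107
step 1: 107 = 3^(3 + 1) + 2·3^2 + 2·3 + 2; sub 4 for 3: 4^(4 + 1) + 2·4^2 + 2·4 + 2; = 1066; G_2 = 1066−1 = 1065
step 2: 1065 = 4^(4 + 1) + 2·4^2 + 2·4 + 1; sub 5 for 4: 5^(5 + 1) + 2·5^2 + 2·5 + 1; = 15686; G_3 = 15686−1 = 15685
step 3: 15685 = 5^(5 + 1) + 2·5^2 + 2·5; sub 6 for 5: 6^(6 + 1) + 2·6^2 + 2·6; = 280020; G_4 = 280020−1 = 280019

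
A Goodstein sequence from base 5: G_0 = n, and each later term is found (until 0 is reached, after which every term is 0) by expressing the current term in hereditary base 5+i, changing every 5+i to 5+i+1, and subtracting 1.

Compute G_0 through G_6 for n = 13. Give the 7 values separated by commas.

13, 14, 15, 16, 17, 17, 17

G_0 = 13. HB_5(13) = 2·5 + 3. Bump = 15. G_1 = 14.
G_1 = 14. HB_6(14) = 2·6 + 2. Bump = 16. G_2 = 15.
G_2 = 15. HB_7(15) = 2·7 + 1. Bump = 17. G_3 = 16.
G_3 = 16. HB_8(16) = 2·8. Bump = 18. G_4 = 17.
G_4 = 17. HB_9(17) = 9 + 8. Bump = 18. G_5 = 17.
G_5 = 17. HB_10(17) = 10 + 7. Bump = 18. G_6 = 17.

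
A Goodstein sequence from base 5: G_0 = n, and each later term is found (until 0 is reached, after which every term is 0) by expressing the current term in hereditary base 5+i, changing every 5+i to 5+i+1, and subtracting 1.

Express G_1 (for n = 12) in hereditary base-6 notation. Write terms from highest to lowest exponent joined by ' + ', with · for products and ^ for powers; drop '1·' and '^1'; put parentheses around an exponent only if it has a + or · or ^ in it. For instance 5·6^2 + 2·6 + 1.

2·6 + 1

step 0: 12 = 2·5 + 2; sub 6 for 5: 2·6 + 2; = 14; G_1 = 14−1 = 13
step 1: 13 = 2·6 + 1; sub 7 for 6: 2·7 + 1; = 15; G_2 = 15−1 = 14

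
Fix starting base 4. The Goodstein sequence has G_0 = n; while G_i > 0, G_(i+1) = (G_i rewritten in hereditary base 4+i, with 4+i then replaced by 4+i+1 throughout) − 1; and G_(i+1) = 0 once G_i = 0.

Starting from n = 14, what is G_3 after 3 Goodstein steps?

G_0=14  [base 4] 3·4 + 2  →[4↦5]→  3·5 + 2 = 17  −1 ⇒ G_1=16
G_1=16  [base 5] 3·5 + 1  →[5↦6]→  3·6 + 1 = 19  −1 ⇒ G_2=18
G_2=18  [base 6] 3·6  →[6↦7]→  3·7 = 21  −1 ⇒ G_3=20
G_3=20  [base 7] 2·7 + 6  →[7↦8]→  2·8 + 6 = 22  −1 ⇒ G_4=21

20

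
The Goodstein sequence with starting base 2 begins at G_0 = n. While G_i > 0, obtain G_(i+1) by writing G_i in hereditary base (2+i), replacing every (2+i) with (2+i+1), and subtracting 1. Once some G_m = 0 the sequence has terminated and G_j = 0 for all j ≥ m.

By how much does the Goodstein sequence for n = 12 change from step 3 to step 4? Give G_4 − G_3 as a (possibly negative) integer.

264334

G_0 = 12. HB_2(12) = 2^(2 + 1) + 2^2. Bump = 108. G_1 = 107.
G_1 = 107. HB_3(107) = 3^(3 + 1) + 2·3^2 + 2·3 + 2. Bump = 1066. G_2 = 1065.
G_2 = 1065. HB_4(1065) = 4^(4 + 1) + 2·4^2 + 2·4 + 1. Bump = 15686. G_3 = 15685.
G_3 = 15685. HB_5(15685) = 5^(5 + 1) + 2·5^2 + 2·5. Bump = 280020. G_4 = 280019.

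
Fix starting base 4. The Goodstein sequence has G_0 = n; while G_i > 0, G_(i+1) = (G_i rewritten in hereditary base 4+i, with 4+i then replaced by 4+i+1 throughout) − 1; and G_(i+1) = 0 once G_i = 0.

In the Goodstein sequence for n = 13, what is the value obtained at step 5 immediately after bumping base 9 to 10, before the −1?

i=0: 13 = 3·4 + 1 (b=4); 4→5: 3·5 + 1 = 16; 16−1 = 15
i=1: 15 = 3·5 (b=5); 5→6: 3·6 = 18; 18−1 = 17
i=2: 17 = 2·6 + 5 (b=6); 6→7: 2·7 + 5 = 19; 19−1 = 18
i=3: 18 = 2·7 + 4 (b=7); 7→8: 2·8 + 4 = 20; 20−1 = 19
i=4: 19 = 2·8 + 3 (b=8); 8→9: 2·9 + 3 = 21; 21−1 = 20

22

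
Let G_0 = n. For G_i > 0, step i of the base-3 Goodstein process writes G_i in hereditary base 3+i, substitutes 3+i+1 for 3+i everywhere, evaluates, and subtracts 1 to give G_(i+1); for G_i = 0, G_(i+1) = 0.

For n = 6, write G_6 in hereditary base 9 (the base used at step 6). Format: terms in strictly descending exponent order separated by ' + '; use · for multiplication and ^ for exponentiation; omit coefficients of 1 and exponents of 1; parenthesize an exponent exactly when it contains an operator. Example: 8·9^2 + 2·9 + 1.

i=0: 6 = 2·3 (b=3); 3→4: 2·4 = 8; 8−1 = 7
i=1: 7 = 4 + 3 (b=4); 4→5: 5 + 3 = 8; 8−1 = 7
i=2: 7 = 5 + 2 (b=5); 5→6: 6 + 2 = 8; 8−1 = 7
i=3: 7 = 6 + 1 (b=6); 6→7: 7 + 1 = 8; 8−1 = 7
i=4: 7 = 7 (b=7); 7→8: 8 = 8; 8−1 = 7
i=5: 7 = 7 (b=8); 8→9: 7 = 7; 7−1 = 6
i=6: 6 = 6 (b=9); 9→10: 6 = 6; 6−1 = 5

6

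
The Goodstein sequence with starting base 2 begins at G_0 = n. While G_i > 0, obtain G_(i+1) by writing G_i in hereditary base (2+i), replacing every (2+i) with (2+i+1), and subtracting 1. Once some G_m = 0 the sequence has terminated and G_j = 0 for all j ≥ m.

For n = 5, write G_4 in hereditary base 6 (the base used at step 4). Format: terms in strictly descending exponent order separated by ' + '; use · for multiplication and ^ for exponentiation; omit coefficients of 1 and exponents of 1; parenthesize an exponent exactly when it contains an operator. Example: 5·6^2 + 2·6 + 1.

3·6^3 + 3·6^2 + 3·6 + 1

base 2: 5 = 2^2 + 1; at 3: 3^3 + 1 = 28; next = 27
base 3: 27 = 3^3; at 4: 4^4 = 256; next = 255
base 4: 255 = 3·4^3 + 3·4^2 + 3·4 + 3; at 5: 3·5^3 + 3·5^2 + 3·5 + 3 = 468; next = 467
base 5: 467 = 3·5^3 + 3·5^2 + 3·5 + 2; at 6: 3·6^3 + 3·6^2 + 3·6 + 2 = 776; next = 775
base 6: 775 = 3·6^3 + 3·6^2 + 3·6 + 1; at 7: 3·7^3 + 3·7^2 + 3·7 + 1 = 1198; next = 1197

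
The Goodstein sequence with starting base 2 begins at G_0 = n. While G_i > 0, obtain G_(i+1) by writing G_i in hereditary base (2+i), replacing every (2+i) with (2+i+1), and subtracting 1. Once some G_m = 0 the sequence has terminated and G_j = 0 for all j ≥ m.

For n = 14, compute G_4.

14 —HB2→ 2^(2 + 1) + 2^2 + 2 —bump→ 3^(3 + 1) + 3^3 + 3 = 111 —(−1)→ 110
110 —HB3→ 3^(3 + 1) + 3^3 + 2 —bump→ 4^(4 + 1) + 4^4 + 2 = 1282 —(−1)→ 1281
1281 —HB4→ 4^(4 + 1) + 4^4 + 1 —bump→ 5^(5 + 1) + 5^5 + 1 = 18751 —(−1)→ 18750
18750 —HB5→ 5^(5 + 1) + 5^5 —bump→ 6^(6 + 1) + 6^6 = 326592 —(−1)→ 326591

326591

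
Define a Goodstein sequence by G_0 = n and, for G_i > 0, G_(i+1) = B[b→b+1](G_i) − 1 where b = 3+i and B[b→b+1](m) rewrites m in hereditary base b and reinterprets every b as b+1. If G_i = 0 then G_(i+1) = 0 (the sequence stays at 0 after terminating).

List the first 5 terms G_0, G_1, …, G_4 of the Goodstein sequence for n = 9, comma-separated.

base 3: 9 = 3^2; at 4: 4^2 = 16; next = 15
base 4: 15 = 3·4 + 3; at 5: 3·5 + 3 = 18; next = 17
base 5: 17 = 3·5 + 2; at 6: 3·6 + 2 = 20; next = 19
base 6: 19 = 3·6 + 1; at 7: 3·7 + 1 = 22; next = 21

9, 15, 17, 19, 21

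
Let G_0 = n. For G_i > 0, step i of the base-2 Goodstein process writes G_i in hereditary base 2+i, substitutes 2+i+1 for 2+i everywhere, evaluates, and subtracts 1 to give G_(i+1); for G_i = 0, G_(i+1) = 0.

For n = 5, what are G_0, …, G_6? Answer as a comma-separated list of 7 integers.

5, 27, 255, 467, 775, 1197, 1751

i=0: 5 = 2^2 + 1 (b=2); 2→3: 3^3 + 1 = 28; 28−1 = 27
i=1: 27 = 3^3 (b=3); 3→4: 4^4 = 256; 256−1 = 255
i=2: 255 = 3·4^3 + 3·4^2 + 3·4 + 3 (b=4); 4→5: 3·5^3 + 3·5^2 + 3·5 + 3 = 468; 468−1 = 467
i=3: 467 = 3·5^3 + 3·5^2 + 3·5 + 2 (b=5); 5→6: 3·6^3 + 3·6^2 + 3·6 + 2 = 776; 776−1 = 775
i=4: 775 = 3·6^3 + 3·6^2 + 3·6 + 1 (b=6); 6→7: 3·7^3 + 3·7^2 + 3·7 + 1 = 1198; 1198−1 = 1197
i=5: 1197 = 3·7^3 + 3·7^2 + 3·7 (b=7); 7→8: 3·8^3 + 3·8^2 + 3·8 = 1752; 1752−1 = 1751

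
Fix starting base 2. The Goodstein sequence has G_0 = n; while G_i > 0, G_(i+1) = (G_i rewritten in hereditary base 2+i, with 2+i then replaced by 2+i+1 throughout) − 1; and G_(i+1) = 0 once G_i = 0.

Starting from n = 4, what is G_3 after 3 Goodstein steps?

60

base 2: 4 = 2^2; at 3: 3^3 = 27; next = 26
base 3: 26 = 2·3^2 + 2·3 + 2; at 4: 2·4^2 + 2·4 + 2 = 42; next = 41
base 4: 41 = 2·4^2 + 2·4 + 1; at 5: 2·5^2 + 2·5 + 1 = 61; next = 60
base 5: 60 = 2·5^2 + 2·5; at 6: 2·6^2 + 2·6 = 84; next = 83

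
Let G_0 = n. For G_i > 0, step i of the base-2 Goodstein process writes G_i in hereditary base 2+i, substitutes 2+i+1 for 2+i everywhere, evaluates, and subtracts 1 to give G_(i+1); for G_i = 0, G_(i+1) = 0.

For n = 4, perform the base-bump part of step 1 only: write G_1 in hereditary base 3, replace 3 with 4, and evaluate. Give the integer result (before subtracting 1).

4 —HB2→ 2^2 —bump→ 3^3 = 27 —(−1)→ 26
26 —HB3→ 2·3^2 + 2·3 + 2 —bump→ 2·4^2 + 2·4 + 2 = 42 —(−1)→ 41

42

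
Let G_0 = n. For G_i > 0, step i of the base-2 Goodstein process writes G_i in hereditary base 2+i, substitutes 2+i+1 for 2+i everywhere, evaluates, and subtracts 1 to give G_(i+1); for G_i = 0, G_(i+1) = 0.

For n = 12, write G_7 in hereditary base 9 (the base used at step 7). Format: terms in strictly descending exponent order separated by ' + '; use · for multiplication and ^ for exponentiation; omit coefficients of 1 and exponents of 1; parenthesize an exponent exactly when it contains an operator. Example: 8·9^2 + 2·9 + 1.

9^(9 + 1) + 2·9^2 + 9 + 2

step 0: 12 = 2^(2 + 1) + 2^2; sub 3 for 2: 3^(3 + 1) + 3^3; = 108; G_1 = 108−1 = 107
step 1: 107 = 3^(3 + 1) + 2·3^2 + 2·3 + 2; sub 4 for 3: 4^(4 + 1) + 2·4^2 + 2·4 + 2; = 1066; G_2 = 1066−1 = 1065
step 2: 1065 = 4^(4 + 1) + 2·4^2 + 2·4 + 1; sub 5 for 4: 5^(5 + 1) + 2·5^2 + 2·5 + 1; = 15686; G_3 = 15686−1 = 15685
step 3: 15685 = 5^(5 + 1) + 2·5^2 + 2·5; sub 6 for 5: 6^(6 + 1) + 2·6^2 + 2·6; = 280020; G_4 = 280020−1 = 280019
step 4: 280019 = 6^(6 + 1) + 2·6^2 + 6 + 5; sub 7 for 6: 7^(7 + 1) + 2·7^2 + 7 + 5; = 5764911; G_5 = 5764911−1 = 5764910
step 5: 5764910 = 7^(7 + 1) + 2·7^2 + 7 + 4; sub 8 for 7: 8^(8 + 1) + 2·8^2 + 8 + 4; = 134217868; G_6 = 134217868−1 = 134217867
step 6: 134217867 = 8^(8 + 1) + 2·8^2 + 8 + 3; sub 9 for 8: 9^(9 + 1) + 2·9^2 + 9 + 3; = 3486784575; G_7 = 3486784575−1 = 3486784574
step 7: 3486784574 = 9^(9 + 1) + 2·9^2 + 9 + 2; sub 10 for 9: 10^(10 + 1) + 2·10^2 + 10 + 2; = 100000000212; G_8 = 100000000212−1 = 100000000211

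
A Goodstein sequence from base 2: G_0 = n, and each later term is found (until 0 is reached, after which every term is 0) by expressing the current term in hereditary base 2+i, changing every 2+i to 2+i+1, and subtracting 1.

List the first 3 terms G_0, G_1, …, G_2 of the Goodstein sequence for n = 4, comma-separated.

4, 26, 41

(0) 4|_2 = 2^2 ↦ 3^3|_3 = 27 ⇒ 26
(1) 26|_3 = 2·3^2 + 2·3 + 2 ↦ 2·4^2 + 2·4 + 2|_4 = 42 ⇒ 41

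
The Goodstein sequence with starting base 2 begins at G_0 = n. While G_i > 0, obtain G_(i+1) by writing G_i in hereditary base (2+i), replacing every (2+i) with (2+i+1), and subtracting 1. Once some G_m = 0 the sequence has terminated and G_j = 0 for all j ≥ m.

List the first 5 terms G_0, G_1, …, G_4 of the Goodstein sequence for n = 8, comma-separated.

G_0=8  [base 2] 2^(2 + 1)  →[2↦3]→  3^(3 + 1) = 81  −1 ⇒ G_1=80
G_1=80  [base 3] 2·3^3 + 2·3^2 + 2·3 + 2  →[3↦4]→  2·4^4 + 2·4^2 + 2·4 + 2 = 554  −1 ⇒ G_2=553
G_2=553  [base 4] 2·4^4 + 2·4^2 + 2·4 + 1  →[4↦5]→  2·5^5 + 2·5^2 + 2·5 + 1 = 6311  −1 ⇒ G_3=6310
G_3=6310  [base 5] 2·5^5 + 2·5^2 + 2·5  →[5↦6]→  2·6^6 + 2·6^2 + 2·6 = 93396  −1 ⇒ G_4=93395

8, 80, 553, 6310, 93395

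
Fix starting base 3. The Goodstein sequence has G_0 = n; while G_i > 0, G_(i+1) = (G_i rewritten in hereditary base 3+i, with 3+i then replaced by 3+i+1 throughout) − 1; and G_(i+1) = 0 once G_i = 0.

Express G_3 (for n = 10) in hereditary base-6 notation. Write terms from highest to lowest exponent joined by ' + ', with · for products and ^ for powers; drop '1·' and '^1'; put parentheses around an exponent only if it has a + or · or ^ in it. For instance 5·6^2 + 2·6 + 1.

4·6 + 3

i=0: 10 = 3^2 + 1 (b=3); 3→4: 4^2 + 1 = 17; 17−1 = 16
i=1: 16 = 4^2 (b=4); 4→5: 5^2 = 25; 25−1 = 24
i=2: 24 = 4·5 + 4 (b=5); 5→6: 4·6 + 4 = 28; 28−1 = 27
i=3: 27 = 4·6 + 3 (b=6); 6→7: 4·7 + 3 = 31; 31−1 = 30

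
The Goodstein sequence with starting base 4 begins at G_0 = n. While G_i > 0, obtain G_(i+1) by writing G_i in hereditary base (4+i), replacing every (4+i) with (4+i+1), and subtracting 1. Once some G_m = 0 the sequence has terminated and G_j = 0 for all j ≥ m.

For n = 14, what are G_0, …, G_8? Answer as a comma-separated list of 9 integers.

14, 16, 18, 20, 21, 22, 23, 24, 25

i=0: 14 = 3·4 + 2 (b=4); 4→5: 3·5 + 2 = 17; 17−1 = 16
i=1: 16 = 3·5 + 1 (b=5); 5→6: 3·6 + 1 = 19; 19−1 = 18
i=2: 18 = 3·6 (b=6); 6→7: 3·7 = 21; 21−1 = 20
i=3: 20 = 2·7 + 6 (b=7); 7→8: 2·8 + 6 = 22; 22−1 = 21
i=4: 21 = 2·8 + 5 (b=8); 8→9: 2·9 + 5 = 23; 23−1 = 22
i=5: 22 = 2·9 + 4 (b=9); 9→10: 2·10 + 4 = 24; 24−1 = 23
i=6: 23 = 2·10 + 3 (b=10); 10→11: 2·11 + 3 = 25; 25−1 = 24
i=7: 24 = 2·11 + 2 (b=11); 11→12: 2·12 + 2 = 26; 26−1 = 25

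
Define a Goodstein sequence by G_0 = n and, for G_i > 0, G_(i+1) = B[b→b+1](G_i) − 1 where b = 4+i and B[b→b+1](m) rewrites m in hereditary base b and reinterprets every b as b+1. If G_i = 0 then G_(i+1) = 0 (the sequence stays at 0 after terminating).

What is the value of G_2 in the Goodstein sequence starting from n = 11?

13

(0) 11|_4 = 2·4 + 3 ↦ 2·5 + 3|_5 = 13 ⇒ 12
(1) 12|_5 = 2·5 + 2 ↦ 2·6 + 2|_6 = 14 ⇒ 13
(2) 13|_6 = 2·6 + 1 ↦ 2·7 + 1|_7 = 15 ⇒ 14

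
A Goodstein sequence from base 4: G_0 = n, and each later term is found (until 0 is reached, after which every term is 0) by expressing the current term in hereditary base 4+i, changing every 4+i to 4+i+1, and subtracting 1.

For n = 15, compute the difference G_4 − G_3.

15 —HB4→ 3·4 + 3 —bump→ 3·5 + 3 = 18 —(−1)→ 17
17 —HB5→ 3·5 + 2 —bump→ 3·6 + 2 = 20 —(−1)→ 19
19 —HB6→ 3·6 + 1 —bump→ 3·7 + 1 = 22 —(−1)→ 21
21 —HB7→ 3·7 —bump→ 3·8 = 24 —(−1)→ 23

2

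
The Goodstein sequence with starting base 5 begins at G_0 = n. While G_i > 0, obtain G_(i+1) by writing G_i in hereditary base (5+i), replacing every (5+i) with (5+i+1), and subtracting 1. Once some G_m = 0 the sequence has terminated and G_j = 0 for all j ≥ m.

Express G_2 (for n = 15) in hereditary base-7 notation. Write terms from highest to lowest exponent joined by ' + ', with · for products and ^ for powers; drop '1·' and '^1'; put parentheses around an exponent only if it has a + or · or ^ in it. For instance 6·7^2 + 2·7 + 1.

G_0 = 15. HB_5(15) = 3·5. Bump = 18. G_1 = 17.
G_1 = 17. HB_6(17) = 2·6 + 5. Bump = 19. G_2 = 18.
G_2 = 18. HB_7(18) = 2·7 + 4. Bump = 20. G_3 = 19.

2·7 + 4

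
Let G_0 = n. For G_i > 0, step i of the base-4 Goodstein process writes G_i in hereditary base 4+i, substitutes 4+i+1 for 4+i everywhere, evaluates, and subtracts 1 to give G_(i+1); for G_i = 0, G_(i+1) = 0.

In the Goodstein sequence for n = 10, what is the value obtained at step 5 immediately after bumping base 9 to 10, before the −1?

G_0=10  [base 4] 2·4 + 2  →[4↦5]→  2·5 + 2 = 12  −1 ⇒ G_1=11
G_1=11  [base 5] 2·5 + 1  →[5↦6]→  2·6 + 1 = 13  −1 ⇒ G_2=12
G_2=12  [base 6] 2·6  →[6↦7]→  2·7 = 14  −1 ⇒ G_3=13
G_3=13  [base 7] 7 + 6  →[7↦8]→  8 + 6 = 14  −1 ⇒ G_4=13
G_4=13  [base 8] 8 + 5  →[8↦9]→  9 + 5 = 14  −1 ⇒ G_5=13
G_5=13  [base 9] 9 + 4  →[9↦10]→  10 + 4 = 14  −1 ⇒ G_6=13

14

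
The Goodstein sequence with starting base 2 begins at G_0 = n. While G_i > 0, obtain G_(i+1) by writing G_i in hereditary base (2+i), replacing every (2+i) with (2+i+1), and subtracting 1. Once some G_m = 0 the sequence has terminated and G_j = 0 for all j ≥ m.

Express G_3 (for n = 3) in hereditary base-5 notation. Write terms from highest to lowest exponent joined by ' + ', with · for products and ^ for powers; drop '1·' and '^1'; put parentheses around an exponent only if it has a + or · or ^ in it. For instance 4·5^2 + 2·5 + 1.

2

3 —HB2→ 2 + 1 —bump→ 3 + 1 = 4 —(−1)→ 3
3 —HB3→ 3 —bump→ 4 = 4 —(−1)→ 3
3 —HB4→ 3 —bump→ 3 = 3 —(−1)→ 2
2 —HB5→ 2 —bump→ 2 = 2 —(−1)→ 1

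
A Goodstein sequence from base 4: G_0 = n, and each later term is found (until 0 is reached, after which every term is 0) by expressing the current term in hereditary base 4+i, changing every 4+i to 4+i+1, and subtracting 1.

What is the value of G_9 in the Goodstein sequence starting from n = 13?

23

(0) 13|_4 = 3·4 + 1 ↦ 3·5 + 1|_5 = 16 ⇒ 15
(1) 15|_5 = 3·5 ↦ 3·6|_6 = 18 ⇒ 17
(2) 17|_6 = 2·6 + 5 ↦ 2·7 + 5|_7 = 19 ⇒ 18
(3) 18|_7 = 2·7 + 4 ↦ 2·8 + 4|_8 = 20 ⇒ 19
(4) 19|_8 = 2·8 + 3 ↦ 2·9 + 3|_9 = 21 ⇒ 20
(5) 20|_9 = 2·9 + 2 ↦ 2·10 + 2|_10 = 22 ⇒ 21
(6) 21|_10 = 2·10 + 1 ↦ 2·11 + 1|_11 = 23 ⇒ 22
(7) 22|_11 = 2·11 ↦ 2·12|_12 = 24 ⇒ 23
(8) 23|_12 = 12 + 11 ↦ 13 + 11|_13 = 24 ⇒ 23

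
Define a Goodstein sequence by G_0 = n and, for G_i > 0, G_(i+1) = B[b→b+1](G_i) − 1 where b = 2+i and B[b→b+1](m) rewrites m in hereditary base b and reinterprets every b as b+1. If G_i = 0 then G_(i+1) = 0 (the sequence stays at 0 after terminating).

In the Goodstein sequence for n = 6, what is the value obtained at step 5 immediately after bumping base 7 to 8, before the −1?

6 —HB2→ 2^2 + 2 —bump→ 3^3 + 3 = 30 —(−1)→ 29
29 —HB3→ 3^3 + 2 —bump→ 4^4 + 2 = 258 —(−1)→ 257
257 —HB4→ 4^4 + 1 —bump→ 5^5 + 1 = 3126 —(−1)→ 3125
3125 —HB5→ 5^5 —bump→ 6^6 = 46656 —(−1)→ 46655
46655 —HB6→ 5·6^5 + 5·6^4 + 5·6^3 + 5·6^2 + 5·6 + 5 —bump→ 5·7^5 + 5·7^4 + 5·7^3 + 5·7^2 + 5·7 + 5 = 98040 —(−1)→ 98039
98039 —HB7→ 5·7^5 + 5·7^4 + 5·7^3 + 5·7^2 + 5·7 + 4 —bump→ 5·8^5 + 5·8^4 + 5·8^3 + 5·8^2 + 5·8 + 4 = 187244 —(−1)→ 187243

187244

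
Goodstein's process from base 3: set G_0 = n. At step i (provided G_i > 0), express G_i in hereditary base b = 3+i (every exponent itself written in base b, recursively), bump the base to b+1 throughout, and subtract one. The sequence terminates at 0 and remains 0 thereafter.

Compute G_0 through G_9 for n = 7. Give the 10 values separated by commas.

7, 8, 9, 9, 9, 9, 9, 9, 8, 7

7 —HB3→ 2·3 + 1 —bump→ 2·4 + 1 = 9 —(−1)→ 8
8 —HB4→ 2·4 —bump→ 2·5 = 10 —(−1)→ 9
9 —HB5→ 5 + 4 —bump→ 6 + 4 = 10 —(−1)→ 9
9 —HB6→ 6 + 3 —bump→ 7 + 3 = 10 —(−1)→ 9
9 —HB7→ 7 + 2 —bump→ 8 + 2 = 10 —(−1)→ 9
9 —HB8→ 8 + 1 —bump→ 9 + 1 = 10 —(−1)→ 9
9 —HB9→ 9 —bump→ 10 = 10 —(−1)→ 9
9 —HB10→ 9 —bump→ 9 = 9 —(−1)→ 8
8 —HB11→ 8 —bump→ 8 = 8 —(−1)→ 7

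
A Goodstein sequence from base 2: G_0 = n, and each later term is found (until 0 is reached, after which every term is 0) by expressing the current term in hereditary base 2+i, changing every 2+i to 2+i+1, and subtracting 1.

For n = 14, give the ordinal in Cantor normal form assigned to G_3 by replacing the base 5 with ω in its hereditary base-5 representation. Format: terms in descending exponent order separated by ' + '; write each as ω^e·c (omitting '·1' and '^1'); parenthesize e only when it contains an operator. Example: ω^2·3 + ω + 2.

ω^(ω + 1) + ω^ω

[0] 14 ≡ 2^(2 + 1) + 2^2 + 2 (base 2). Lift 3: 111. −1: 110.
[1] 110 ≡ 3^(3 + 1) + 3^3 + 2 (base 3). Lift 4: 1282. −1: 1281.
[2] 1281 ≡ 4^(4 + 1) + 4^4 + 1 (base 4). Lift 5: 18751. −1: 18750.
[3] 18750 ≡ 5^(5 + 1) + 5^5 (base 5). Lift 6: 326592. −1: 326591.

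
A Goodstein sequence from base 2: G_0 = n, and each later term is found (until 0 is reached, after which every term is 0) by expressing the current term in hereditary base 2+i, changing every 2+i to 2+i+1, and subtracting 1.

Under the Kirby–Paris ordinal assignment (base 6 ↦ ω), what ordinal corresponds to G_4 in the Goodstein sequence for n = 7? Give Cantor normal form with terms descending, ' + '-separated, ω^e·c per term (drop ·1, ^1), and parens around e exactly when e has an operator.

base 2: 7 = 2^2 + 2 + 1; at 3: 3^3 + 3 + 1 = 31; next = 30
base 3: 30 = 3^3 + 3; at 4: 4^4 + 4 = 260; next = 259
base 4: 259 = 4^4 + 3; at 5: 5^5 + 3 = 3128; next = 3127
base 5: 3127 = 5^5 + 2; at 6: 6^6 + 2 = 46658; next = 46657
base 6: 46657 = 6^6 + 1; at 7: 7^7 + 1 = 823544; next = 823543

ω^ω + 1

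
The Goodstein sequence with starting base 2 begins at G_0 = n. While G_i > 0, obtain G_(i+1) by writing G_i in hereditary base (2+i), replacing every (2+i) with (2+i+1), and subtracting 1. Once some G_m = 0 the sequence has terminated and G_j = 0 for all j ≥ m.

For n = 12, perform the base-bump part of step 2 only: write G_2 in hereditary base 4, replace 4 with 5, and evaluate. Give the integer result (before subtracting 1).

15686

12 —HB2→ 2^(2 + 1) + 2^2 —bump→ 3^(3 + 1) + 3^3 = 108 —(−1)→ 107
107 —HB3→ 3^(3 + 1) + 2·3^2 + 2·3 + 2 —bump→ 4^(4 + 1) + 2·4^2 + 2·4 + 2 = 1066 —(−1)→ 1065
1065 —HB4→ 4^(4 + 1) + 2·4^2 + 2·4 + 1 —bump→ 5^(5 + 1) + 2·5^2 + 2·5 + 1 = 15686 —(−1)→ 15685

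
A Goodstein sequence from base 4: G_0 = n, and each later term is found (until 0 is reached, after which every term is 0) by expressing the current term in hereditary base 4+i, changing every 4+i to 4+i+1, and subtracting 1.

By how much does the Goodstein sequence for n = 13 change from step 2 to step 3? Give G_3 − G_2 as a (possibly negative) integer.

1

G_0=13  [base 4] 3·4 + 1  →[4↦5]→  3·5 + 1 = 16  −1 ⇒ G_1=15
G_1=15  [base 5] 3·5  →[5↦6]→  3·6 = 18  −1 ⇒ G_2=17
G_2=17  [base 6] 2·6 + 5  →[6↦7]→  2·7 + 5 = 19  −1 ⇒ G_3=18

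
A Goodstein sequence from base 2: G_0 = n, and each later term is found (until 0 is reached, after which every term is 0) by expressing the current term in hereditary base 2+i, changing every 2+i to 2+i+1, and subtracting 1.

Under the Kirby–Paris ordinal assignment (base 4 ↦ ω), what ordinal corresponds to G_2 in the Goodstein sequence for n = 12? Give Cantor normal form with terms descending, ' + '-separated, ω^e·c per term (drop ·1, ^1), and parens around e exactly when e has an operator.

ω^(ω + 1) + ω^2·2 + ω·2 + 1

G_0=12  [base 2] 2^(2 + 1) + 2^2  →[2↦3]→  3^(3 + 1) + 3^3 = 108  −1 ⇒ G_1=107
G_1=107  [base 3] 3^(3 + 1) + 2·3^2 + 2·3 + 2  →[3↦4]→  4^(4 + 1) + 2·4^2 + 2·4 + 2 = 1066  −1 ⇒ G_2=1065
G_2=1065  [base 4] 4^(4 + 1) + 2·4^2 + 2·4 + 1  →[4↦5]→  5^(5 + 1) + 2·5^2 + 2·5 + 1 = 15686  −1 ⇒ G_3=15685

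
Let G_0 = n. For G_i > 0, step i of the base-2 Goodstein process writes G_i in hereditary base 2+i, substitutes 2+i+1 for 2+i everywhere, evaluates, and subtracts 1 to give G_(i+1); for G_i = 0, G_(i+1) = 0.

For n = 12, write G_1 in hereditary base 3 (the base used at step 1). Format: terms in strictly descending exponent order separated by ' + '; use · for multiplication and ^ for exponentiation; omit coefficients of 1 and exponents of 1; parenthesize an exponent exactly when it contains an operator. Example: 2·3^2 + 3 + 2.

G_0=12  [base 2] 2^(2 + 1) + 2^2  →[2↦3]→  3^(3 + 1) + 3^3 = 108  −1 ⇒ G_1=107
G_1=107  [base 3] 3^(3 + 1) + 2·3^2 + 2·3 + 2  →[3↦4]→  4^(4 + 1) + 2·4^2 + 2·4 + 2 = 1066  −1 ⇒ G_2=1065

3^(3 + 1) + 2·3^2 + 2·3 + 2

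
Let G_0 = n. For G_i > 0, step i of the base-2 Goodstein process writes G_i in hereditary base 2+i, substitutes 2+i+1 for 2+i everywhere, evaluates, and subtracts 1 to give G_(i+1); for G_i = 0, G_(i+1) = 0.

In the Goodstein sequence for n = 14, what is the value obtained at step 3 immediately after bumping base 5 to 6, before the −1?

(0) 14|_2 = 2^(2 + 1) + 2^2 + 2 ↦ 3^(3 + 1) + 3^3 + 3|_3 = 111 ⇒ 110
(1) 110|_3 = 3^(3 + 1) + 3^3 + 2 ↦ 4^(4 + 1) + 4^4 + 2|_4 = 1282 ⇒ 1281
(2) 1281|_4 = 4^(4 + 1) + 4^4 + 1 ↦ 5^(5 + 1) + 5^5 + 1|_5 = 18751 ⇒ 18750
(3) 18750|_5 = 5^(5 + 1) + 5^5 ↦ 6^(6 + 1) + 6^6|_6 = 326592 ⇒ 326591

326592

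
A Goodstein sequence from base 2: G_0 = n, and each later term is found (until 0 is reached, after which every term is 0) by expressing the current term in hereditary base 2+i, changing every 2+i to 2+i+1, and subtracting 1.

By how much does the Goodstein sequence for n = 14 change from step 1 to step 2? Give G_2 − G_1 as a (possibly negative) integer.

1171

G_0=14  [base 2] 2^(2 + 1) + 2^2 + 2  →[2↦3]→  3^(3 + 1) + 3^3 + 3 = 111  −1 ⇒ G_1=110
G_1=110  [base 3] 3^(3 + 1) + 3^3 + 2  →[3↦4]→  4^(4 + 1) + 4^4 + 2 = 1282  −1 ⇒ G_2=1281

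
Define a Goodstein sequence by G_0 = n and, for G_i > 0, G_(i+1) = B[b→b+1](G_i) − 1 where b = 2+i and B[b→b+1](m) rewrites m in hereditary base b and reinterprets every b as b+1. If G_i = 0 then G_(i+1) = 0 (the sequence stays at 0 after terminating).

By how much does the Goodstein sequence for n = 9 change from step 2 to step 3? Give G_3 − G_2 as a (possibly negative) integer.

G_0 = 9. HB_2(9) = 2^(2 + 1) + 1. Bump = 82. G_1 = 81.
G_1 = 81. HB_3(81) = 3^(3 + 1). Bump = 1024. G_2 = 1023.
G_2 = 1023. HB_4(1023) = 3·4^4 + 3·4^3 + 3·4^2 + 3·4 + 3. Bump = 9843. G_3 = 9842.

8819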